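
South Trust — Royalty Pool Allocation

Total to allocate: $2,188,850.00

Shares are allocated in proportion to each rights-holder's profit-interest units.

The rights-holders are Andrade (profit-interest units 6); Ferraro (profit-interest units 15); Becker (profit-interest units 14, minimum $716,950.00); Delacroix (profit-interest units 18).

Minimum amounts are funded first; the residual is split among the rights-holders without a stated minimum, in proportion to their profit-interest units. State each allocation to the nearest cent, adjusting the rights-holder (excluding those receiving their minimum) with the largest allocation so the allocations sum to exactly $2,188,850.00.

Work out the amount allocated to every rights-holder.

Fund the minimums — Becker $716,950.00. Remaining pool $1,471,900.00.
Remaining pool split over remaining profit-interest units 39: Andrade 226,446.1538 → $226,446.15; Ferraro 566,115.3846 → $566,115.38; Delacroix 679,338.4615 → $679,338.46.
Rounding difference +$0.01 applied to Delacroix → $679,338.47.

Andrade: $226,446.15; Ferraro: $566,115.38; Becker: $716,950.00; Delacroix: $679,338.47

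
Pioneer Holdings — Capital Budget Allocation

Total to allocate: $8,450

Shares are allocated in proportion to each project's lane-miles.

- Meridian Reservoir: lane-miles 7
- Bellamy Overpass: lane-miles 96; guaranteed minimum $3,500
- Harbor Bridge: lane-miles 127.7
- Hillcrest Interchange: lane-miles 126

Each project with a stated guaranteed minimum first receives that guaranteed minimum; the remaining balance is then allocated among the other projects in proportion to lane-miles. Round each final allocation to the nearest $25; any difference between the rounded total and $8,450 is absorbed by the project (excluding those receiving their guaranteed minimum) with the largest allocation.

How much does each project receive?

Meridian Reservoir: $125; Bellamy Overpass: $3,500; Harbor Bridge: $2,425; Hillcrest Interchange: $2,400

Guaranteed amounts: Bellamy Overpass $3,500. Residual $4,950.
Residual split over remaining lane-miles 260.7: Meridian Reservoir 132.91 → $125; Harbor Bridge 2,424.68 → $2,425; Hillcrest Interchange 2,392.41 → $2,400.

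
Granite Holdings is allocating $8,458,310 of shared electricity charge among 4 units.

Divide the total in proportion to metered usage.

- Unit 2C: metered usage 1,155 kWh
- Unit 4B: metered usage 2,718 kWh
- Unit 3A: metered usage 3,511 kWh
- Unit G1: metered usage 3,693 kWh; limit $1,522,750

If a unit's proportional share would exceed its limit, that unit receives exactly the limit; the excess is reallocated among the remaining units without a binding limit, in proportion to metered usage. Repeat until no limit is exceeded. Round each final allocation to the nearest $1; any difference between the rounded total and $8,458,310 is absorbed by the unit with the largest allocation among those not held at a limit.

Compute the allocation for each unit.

Unit 2C: $1,084,855 | Unit 4B: $2,552,932 | Unit 3A: $3,297,773 | Unit G1: $1,522,750

Combined metered usage = 11,077.
Pro-rata shares before constraints: Unit 2C 881,948.91; Unit 4B 2,075,443.40; Unit 3A 2,680,971.96; Unit G1 2,819,945.73.
Held at cap: Unit G1 ($1,522,750); remaining pool $6,935,560 reallocated over remaining metered usage 7,384.
Redistributed shares: Unit 2C 1,084,855.34 → $1,084,855; Unit 4B 2,552,932.30 → $2,552,932; Unit 3A 3,297,772.37 → $3,297,772.
Rounding difference +$1 applied to Unit 3A → $3,297,773.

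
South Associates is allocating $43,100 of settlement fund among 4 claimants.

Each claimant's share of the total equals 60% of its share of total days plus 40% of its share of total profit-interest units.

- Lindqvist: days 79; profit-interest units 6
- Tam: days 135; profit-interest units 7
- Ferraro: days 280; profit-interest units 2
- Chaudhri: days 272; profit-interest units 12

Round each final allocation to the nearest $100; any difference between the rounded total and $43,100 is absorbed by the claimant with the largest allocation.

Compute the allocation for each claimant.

Days total 766; profit-interest units total 27.
Blended shares (60% days + 40% profit-interest units): Lindqvist 0.1508; Tam 0.2094; Ferraro 0.2490; Chaudhri 0.3908.
Raw shares: Lindqvist 6,498.13; Tam 9,027.20; Ferraro 10,729.78; Chaudhri 16,844.89.
After rounding ($100): Lindqvist $6,500; Tam $9,000; Ferraro $10,700; Chaudhri $16,800. Sum = $43,000.
Difference $43,100 − $43,000 = +$100 applied to largest allocation (Chaudhri): Chaudhri becomes $16,900.

Lindqvist: $6,500; Tam: $9,000; Ferraro: $10,700; Chaudhri: $16,900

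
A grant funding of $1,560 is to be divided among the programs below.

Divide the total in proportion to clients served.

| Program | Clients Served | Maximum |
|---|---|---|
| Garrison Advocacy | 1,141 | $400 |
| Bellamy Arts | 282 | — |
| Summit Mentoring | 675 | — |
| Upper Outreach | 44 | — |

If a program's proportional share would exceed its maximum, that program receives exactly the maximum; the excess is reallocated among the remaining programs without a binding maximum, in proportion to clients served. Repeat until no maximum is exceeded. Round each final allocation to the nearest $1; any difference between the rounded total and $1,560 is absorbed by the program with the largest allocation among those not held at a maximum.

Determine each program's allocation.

Clients served total: 2,142.
Pro-rata shares before constraints: Garrison Advocacy 830.98; Bellamy Arts 205.38; Summit Mentoring 491.60; Upper Outreach 32.04.
Capped: Garrison Advocacy ($400); residual $1,160 reallocated over remaining clients served 1,001.
Redistributed shares: Bellamy Arts 326.79 → $327; Summit Mentoring 782.22 → $782; Upper Outreach 50.99 → $51.

Garrison Advocacy: $400; Bellamy Arts: $327; Summit Mentoring: $782; Upper Outreach: $51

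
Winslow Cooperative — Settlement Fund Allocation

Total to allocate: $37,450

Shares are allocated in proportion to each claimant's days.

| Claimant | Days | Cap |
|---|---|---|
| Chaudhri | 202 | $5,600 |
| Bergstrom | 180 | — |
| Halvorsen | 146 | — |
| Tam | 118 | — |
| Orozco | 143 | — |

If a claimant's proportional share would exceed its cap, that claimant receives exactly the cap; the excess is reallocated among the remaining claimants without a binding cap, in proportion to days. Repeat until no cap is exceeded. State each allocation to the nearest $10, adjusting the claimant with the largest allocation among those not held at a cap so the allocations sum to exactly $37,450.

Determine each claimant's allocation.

Chaudhri: $5,600 · Bergstrom: $9,770 · Halvorsen: $7,920 · Tam: $6,400 · Orozco: $7,760

Combined days = 789.
Proportional shares (ignoring caps): Chaudhri 9,587.96; Bergstrom 8,543.73; Halvorsen 6,929.91; Tam 5,600.89; Orozco 6,787.52.
Held at cap: Chaudhri ($5,600); balance $31,850 reallocated over remaining days 587.
Shares after redistribution: Bergstrom 9,766.61 → $9,770; Halvorsen 7,921.81 → $7,920; Tam 6,402.56 → $6,400; Orozco 7,759.03 → $7,760.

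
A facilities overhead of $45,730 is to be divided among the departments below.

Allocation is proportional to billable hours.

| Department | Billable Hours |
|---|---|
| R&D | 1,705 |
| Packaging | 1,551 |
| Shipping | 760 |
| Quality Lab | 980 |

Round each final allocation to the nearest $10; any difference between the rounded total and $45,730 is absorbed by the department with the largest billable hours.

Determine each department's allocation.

Sum of billable hours: 1,705 + 1,551 + 760 + 980 = 4,996.
Raw shares: R&D 15,606.42; Packaging 14,196.80; Shipping 6,956.53; Quality Lab 8,970.26.
At nearest $10: R&D $15,610; Packaging $14,200; Shipping $6,960; Quality Lab $8,970. Sum = $45,740.
Difference $45,730 − $45,740 = −$10 applied to largest billable hours (R&D): R&D becomes $15,600.

R&D: $15,600; Packaging: $14,200; Shipping: $6,960; Quality Lab: $8,970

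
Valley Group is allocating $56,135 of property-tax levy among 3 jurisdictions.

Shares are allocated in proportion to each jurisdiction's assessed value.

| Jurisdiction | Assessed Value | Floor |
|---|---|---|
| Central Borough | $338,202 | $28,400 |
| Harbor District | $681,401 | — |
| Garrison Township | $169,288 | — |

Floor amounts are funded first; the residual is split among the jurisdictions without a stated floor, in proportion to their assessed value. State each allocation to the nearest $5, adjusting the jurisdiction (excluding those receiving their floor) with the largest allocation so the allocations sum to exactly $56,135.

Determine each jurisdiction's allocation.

Central Borough: $28,400; Harbor District: $22,215; Garrison Township: $5,520

Guaranteed amounts: Central Borough $28,400. Remaining pool $27,735.
Remaining pool split over remaining assessed value 850,689: Harbor District 22,215.71 → $22,215; Garrison Township 5,519.29 → $5,520.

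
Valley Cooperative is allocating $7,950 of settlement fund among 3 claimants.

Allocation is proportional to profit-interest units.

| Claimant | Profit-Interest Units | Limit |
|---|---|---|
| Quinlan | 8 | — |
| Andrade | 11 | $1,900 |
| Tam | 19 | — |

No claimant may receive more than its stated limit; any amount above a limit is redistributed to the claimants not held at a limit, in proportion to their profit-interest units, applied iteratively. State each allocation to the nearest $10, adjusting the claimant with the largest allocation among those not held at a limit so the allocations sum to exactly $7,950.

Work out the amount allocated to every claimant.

Sum of profit-interest units: 38.
Unconstrained shares: Quinlan 1,673.68; Andrade 2,301.32; Tam 3,975.00.
Cap binds for Andrade ($1,900); remaining pool $6,050 reallocated over remaining profit-interest units 27.
Redistributed shares: Quinlan 1,792.59 → $1,790; Tam 4,257.41 → $4,260.

Quinlan: $1,790; Andrade: $1,900; Tam: $4,260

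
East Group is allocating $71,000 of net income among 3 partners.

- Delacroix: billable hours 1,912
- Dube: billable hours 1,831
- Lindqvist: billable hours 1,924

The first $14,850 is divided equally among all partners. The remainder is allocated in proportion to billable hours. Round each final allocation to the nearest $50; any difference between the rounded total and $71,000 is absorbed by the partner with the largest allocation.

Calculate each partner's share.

Equal tier: $14,850 ÷ 3 = $4,950 apiece.
Remainder $56,150 by billable hours (total 5,667): Delacroix 18,944.56 → $18,950; Dube 18,141.99 → $18,150; Lindqvist 19,063.46 → $19,050.
Totals: Delacroix $4,950 + $18,950 = $23,900; Dube $4,950 + $18,150 = $23,100; Lindqvist $4,950 + $19,050 = $24,000.

Delacroix: $23,900; Dube: $23,100; Lindqvist: $24,000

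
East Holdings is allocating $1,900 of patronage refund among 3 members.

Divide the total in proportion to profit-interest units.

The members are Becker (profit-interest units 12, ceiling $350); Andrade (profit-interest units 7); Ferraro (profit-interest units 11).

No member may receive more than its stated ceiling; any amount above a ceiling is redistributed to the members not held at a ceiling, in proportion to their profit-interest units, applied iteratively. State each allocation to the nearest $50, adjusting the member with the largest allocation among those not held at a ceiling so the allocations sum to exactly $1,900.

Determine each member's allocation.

Combined profit-interest units = 30.
Pro-rata shares before constraints: Becker 760.00; Andrade 443.33; Ferraro 696.67.
Cap binds for Becker ($350); residual $1,550 reallocated over remaining profit-interest units 18.
Remaining shares: Andrade 602.78 → $600; Ferraro 947.22 → $950.

Becker: $350 | Andrade: $600 | Ferraro: $950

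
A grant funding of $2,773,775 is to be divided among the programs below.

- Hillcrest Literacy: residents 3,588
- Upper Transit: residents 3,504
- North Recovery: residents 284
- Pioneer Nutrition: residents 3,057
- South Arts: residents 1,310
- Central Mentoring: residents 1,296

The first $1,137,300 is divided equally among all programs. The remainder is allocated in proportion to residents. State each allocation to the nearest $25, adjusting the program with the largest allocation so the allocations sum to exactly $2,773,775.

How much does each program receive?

Equal tier: $1,137,300 ÷ 6 = $189,550 apiece.
Remainder $1,636,475 by residents (total 13,039): Hillcrest Literacy 450,316.15 → $450,325; Upper Transit 439,773.63 → $439,775; North Recovery 35,643.75 → $35,650; Pioneer Nutrition 383,672.37 → $383,675; South Arts 164,413.09 → $164,425; Central Mentoring 162,656.00 → $162,650.
Rounding difference −$25 on remainder applied to Hillcrest Literacy.
Totals: Hillcrest Literacy $189,550 + $450,300 = $639,850; Upper Transit $189,550 + $439,775 = $629,325; North Recovery $189,550 + $35,650 = $225,200; Pioneer Nutrition $189,550 + $383,675 = $573,225; South Arts $189,550 + $164,425 = $353,975; Central Mentoring $189,550 + $162,650 = $352,200.

Hillcrest Literacy: $639,850 | Upper Transit: $629,325 | North Recovery: $225,200 | Pioneer Nutrition: $573,225 | South Arts: $353,975 | Central Mentoring: $352,200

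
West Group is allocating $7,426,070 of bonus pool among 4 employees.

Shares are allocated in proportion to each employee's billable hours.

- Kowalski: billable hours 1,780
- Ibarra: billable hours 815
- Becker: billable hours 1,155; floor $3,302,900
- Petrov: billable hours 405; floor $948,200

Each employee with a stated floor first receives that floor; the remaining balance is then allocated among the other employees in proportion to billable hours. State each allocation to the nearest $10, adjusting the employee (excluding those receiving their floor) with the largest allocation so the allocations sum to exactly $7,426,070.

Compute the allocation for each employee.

Kowalski: $2,177,820 · Ibarra: $997,150 · Becker: $3,302,900 · Petrov: $948,200

Guaranteed amounts: Becker $3,302,900; Petrov $948,200. Balance $3,174,970.
Balance split over remaining billable hours 2,595: Kowalski 2,177,821.43 → $2,177,820; Ibarra 997,148.57 → $997,150.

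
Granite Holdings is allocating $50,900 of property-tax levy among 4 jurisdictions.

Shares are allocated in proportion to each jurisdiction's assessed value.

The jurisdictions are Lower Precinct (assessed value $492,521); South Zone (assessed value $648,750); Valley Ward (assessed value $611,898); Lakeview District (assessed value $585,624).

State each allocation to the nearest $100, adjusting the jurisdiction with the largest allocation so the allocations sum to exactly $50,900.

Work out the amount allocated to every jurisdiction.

Assessed value total: 2,338,793.
Unrounded shares: Lower Precinct 492,521/2,338,793 × $50,900 = 10,718.91; South Zone 648,750/2,338,793 × $50,900 = 14,118.98; Valley Ward 611,898/2,338,793 × $50,900 = 13,316.96; Lakeview District 585,624/2,338,793 × $50,900 = 12,745.15.
After rounding ($100): Lower Precinct $10,700; South Zone $14,100; Valley Ward $13,300; Lakeview District $12,700. Sum = $50,800.
Difference $50,900 − $50,800 = +$100 applied to largest allocation (South Zone): South Zone becomes $14,200.

Lower Precinct: $10,700 · South Zone: $14,200 · Valley Ward: $13,300 · Lakeview District: $12,700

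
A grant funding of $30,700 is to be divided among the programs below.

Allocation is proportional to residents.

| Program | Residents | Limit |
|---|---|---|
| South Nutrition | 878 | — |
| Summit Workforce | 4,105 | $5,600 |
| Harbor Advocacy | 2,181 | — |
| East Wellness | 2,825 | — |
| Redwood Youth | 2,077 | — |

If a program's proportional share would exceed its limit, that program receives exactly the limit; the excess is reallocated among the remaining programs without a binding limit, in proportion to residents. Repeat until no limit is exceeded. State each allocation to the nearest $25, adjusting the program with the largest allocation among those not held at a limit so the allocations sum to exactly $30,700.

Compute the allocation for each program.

Combined residents = 12,066.
Unconstrained shares: South Nutrition 2,233.93; Summit Workforce 10,444.51; Harbor Advocacy 5,549.20; East Wellness 7,187.76; Redwood Youth 5,284.59.
Cap binds for Summit Workforce ($5,600); remaining pool $25,100 reallocated over remaining residents 7,961.
Redistributed shares: South Nutrition 2,768.22 → $2,775; Harbor Advocacy 6,876.41 → $6,875; East Wellness 8,906.86 → $8,900; Redwood Youth 6,548.51 → $6,550.

South Nutrition: $2,775 · Summit Workforce: $5,600 · Harbor Advocacy: $6,875 · East Wellness: $8,900 · Redwood Youth: $6,550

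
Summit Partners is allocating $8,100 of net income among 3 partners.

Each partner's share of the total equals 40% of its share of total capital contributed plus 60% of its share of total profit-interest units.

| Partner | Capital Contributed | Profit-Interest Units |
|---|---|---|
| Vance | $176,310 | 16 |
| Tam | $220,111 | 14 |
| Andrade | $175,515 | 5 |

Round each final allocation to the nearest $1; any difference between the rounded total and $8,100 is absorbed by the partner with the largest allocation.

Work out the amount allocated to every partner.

Vance: $3,220 · Tam: $3,191 · Andrade: $1,689

Capital contributed total 571,936; profit-interest units total 35.
Combined weights (40% capital contributed + 60% profit-interest units): Vance 0.3976; Tam 0.3939; Andrade 0.2085.
Pro-rata amounts: Vance 3,220.51; Tam 3,190.92; Andrade 1,688.57.
Rounded to nearest $1: Vance $3,221; Tam $3,191; Andrade $1,689. Sum = $8,101.
Difference $8,100 − $8,101 = −$1 applied to largest allocation (Vance): Vance becomes $3,220.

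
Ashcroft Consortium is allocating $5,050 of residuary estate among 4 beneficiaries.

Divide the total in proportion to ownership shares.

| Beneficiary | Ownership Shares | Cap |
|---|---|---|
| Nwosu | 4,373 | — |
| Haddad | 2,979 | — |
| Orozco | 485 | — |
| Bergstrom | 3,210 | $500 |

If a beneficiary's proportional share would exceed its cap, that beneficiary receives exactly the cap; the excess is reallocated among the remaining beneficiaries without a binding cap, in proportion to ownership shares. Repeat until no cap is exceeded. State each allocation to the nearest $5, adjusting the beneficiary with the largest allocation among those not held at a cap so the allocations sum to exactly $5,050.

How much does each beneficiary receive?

Nwosu: $2,540 · Haddad: $1,730 · Orozco: $280 · Bergstrom: $500

Combined ownership shares = 11,047.
Unconstrained shares: Nwosu 1,999.06; Haddad 1,361.81; Orozco 221.71; Bergstrom 1,467.41.
Held at cap: Bergstrom ($500); remaining pool $4,550 reallocated over remaining ownership shares 7,837.
Redistributed shares: Nwosu 2,538.87 → $2,540; Haddad 1,729.55 → $1,730; Orozco 281.58 → $280.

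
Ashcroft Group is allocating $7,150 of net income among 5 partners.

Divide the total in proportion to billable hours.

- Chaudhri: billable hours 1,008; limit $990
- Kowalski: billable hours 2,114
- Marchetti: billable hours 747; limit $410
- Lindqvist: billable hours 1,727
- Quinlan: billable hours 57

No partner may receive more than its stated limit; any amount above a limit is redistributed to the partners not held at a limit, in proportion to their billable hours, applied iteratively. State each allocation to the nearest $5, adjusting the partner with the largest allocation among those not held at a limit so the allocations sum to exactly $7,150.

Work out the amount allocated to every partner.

Sum of billable hours: 5,653.
Proportional shares (ignoring caps): Chaudhri 1,274.93; Kowalski 2,673.82; Marchetti 944.82; Lindqvist 2,184.34; Quinlan 72.09.
Held at cap: Chaudhri ($990), Marchetti ($410); balance $5,750 reallocated over remaining billable hours 3,898.
Shares after redistribution: Kowalski 3,118.39 → $3,120; Lindqvist 2,547.52 → $2,550; Quinlan 84.08 → $85.
Rounding difference −$5 applied to Kowalski → $3,115.

Chaudhri: $990 | Kowalski: $3,115 | Marchetti: $410 | Lindqvist: $2,550 | Quinlan: $85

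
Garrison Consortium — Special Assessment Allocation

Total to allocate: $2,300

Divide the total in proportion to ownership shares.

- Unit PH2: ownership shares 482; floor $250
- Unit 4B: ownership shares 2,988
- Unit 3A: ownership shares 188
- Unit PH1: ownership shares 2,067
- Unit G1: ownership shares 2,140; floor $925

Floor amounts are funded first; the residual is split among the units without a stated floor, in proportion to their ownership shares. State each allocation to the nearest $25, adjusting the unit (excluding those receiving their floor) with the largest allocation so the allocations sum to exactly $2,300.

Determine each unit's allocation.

Unit PH2: $250 | Unit 4B: $625 | Unit 3A: $50 | Unit PH1: $450 | Unit G1: $925

Fund the minimums — Unit PH2 $250; Unit G1 $925. Residual $1,125.
Residual split over remaining ownership shares 5,243: Unit 4B 641.14 → $650; Unit 3A 40.34 → $50; Unit PH1 443.52 → $450.
Rounding difference −$25 applied to Unit 4B → $625.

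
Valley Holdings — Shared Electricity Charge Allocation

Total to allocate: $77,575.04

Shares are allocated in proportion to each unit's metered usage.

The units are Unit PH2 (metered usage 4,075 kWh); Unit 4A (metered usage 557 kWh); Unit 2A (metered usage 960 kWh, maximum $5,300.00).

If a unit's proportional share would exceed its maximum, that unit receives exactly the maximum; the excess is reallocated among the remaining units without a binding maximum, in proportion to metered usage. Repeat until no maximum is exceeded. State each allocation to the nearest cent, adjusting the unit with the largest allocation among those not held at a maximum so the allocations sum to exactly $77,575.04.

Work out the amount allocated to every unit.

Unit PH2: $63,583.94 · Unit 4A: $8,691.10 · Unit 2A: $5,300.00

Metered usage total: 5,592.
Unconstrained shares: Unit PH2 56,530.4521; Unit 4A 7,726.9845; Unit 2A 13,317.6034.
Cap binds for Unit 2A ($5,300.00); residual $72,275.04 reallocated over remaining metered usage 4,632.
Remaining shares: Unit PH2 63,583.9352 → $63,583.94; Unit 4A 8,691.1048 → $8,691.10.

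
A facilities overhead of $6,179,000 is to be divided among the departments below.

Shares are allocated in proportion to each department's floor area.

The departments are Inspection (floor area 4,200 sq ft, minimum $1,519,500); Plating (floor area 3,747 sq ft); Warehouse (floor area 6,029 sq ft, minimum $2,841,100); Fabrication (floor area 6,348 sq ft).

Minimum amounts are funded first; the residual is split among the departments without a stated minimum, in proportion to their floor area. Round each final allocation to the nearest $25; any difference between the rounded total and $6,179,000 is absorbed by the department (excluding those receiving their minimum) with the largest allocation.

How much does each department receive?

Inspection: $1,519,500 | Plating: $674,950 | Warehouse: $2,841,100 | Fabrication: $1,143,450

Fund the minimums — Inspection $1,519,500; Warehouse $2,841,100. Residual $1,818,400.
Residual split over remaining floor area 10,095: Plating 674,942.53 → $674,950; Fabrication 1,143,457.47 → $1,143,450.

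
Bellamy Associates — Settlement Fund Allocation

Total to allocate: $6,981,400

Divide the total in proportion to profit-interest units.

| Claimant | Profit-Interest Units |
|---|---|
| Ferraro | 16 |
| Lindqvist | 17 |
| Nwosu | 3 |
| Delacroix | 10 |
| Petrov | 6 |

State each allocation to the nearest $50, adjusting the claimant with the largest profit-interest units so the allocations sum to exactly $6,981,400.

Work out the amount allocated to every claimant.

Profit-interest units total: 16 + 17 + 3 + 10 + 6 = 52.
Unrounded shares: Ferraro 2,148,123.08; Lindqvist 2,282,380.77; Nwosu 402,773.08; Delacroix 1,342,576.92; Petrov 805,546.15.
Rounded to nearest $50: Ferraro $2,148,100; Lindqvist $2,282,400; Nwosu $402,750; Delacroix $1,342,600; Petrov $805,550. Sum = $6,981,400.
No rounding difference to absorb.

Ferraro: $2,148,100 | Lindqvist: $2,282,400 | Nwosu: $402,750 | Delacroix: $1,342,600 | Petrov: $805,550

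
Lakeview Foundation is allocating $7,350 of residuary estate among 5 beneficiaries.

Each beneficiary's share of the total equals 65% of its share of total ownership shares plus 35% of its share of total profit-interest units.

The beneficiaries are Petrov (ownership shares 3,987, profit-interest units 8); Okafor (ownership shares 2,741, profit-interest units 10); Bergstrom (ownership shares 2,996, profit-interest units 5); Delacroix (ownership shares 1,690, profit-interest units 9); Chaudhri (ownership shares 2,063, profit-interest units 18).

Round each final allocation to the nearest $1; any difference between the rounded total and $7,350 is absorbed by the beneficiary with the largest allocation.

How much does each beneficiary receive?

Totals — ownership shares 13,477, profit-interest units 50.
Composite weights (65% ownership shares + 35% profit-interest units): Petrov 0.2483; Okafor 0.2022; Bergstrom 0.1795; Delacroix 0.1445; Chaudhri 0.2255.
Raw shares: Petrov 1,824.96; Okafor 1,486.16; Bergstrom 1,319.31; Delacroix 1,062.14; Chaudhri 1,657.42.
At nearest $1: Petrov $1,825; Okafor $1,486; Bergstrom $1,319; Delacroix $1,062; Chaudhri $1,657. Sum = $7,349.
Difference $7,350 − $7,349 = +$1 applied to largest allocation (Petrov): Petrov becomes $1,826.

Petrov: $1,826; Okafor: $1,486; Bergstrom: $1,319; Delacroix: $1,062; Chaudhri: $1,657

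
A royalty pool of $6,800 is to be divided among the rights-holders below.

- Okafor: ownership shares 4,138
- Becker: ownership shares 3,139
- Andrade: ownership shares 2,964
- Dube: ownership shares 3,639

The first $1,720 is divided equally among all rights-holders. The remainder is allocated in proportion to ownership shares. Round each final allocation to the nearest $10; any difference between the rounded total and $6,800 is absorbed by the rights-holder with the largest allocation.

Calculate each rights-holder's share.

$1,720 shared equally gives $430 per rights-holder.
Remainder $5,080 by ownership shares (total 13,880): Okafor 1,514.48 → $1,510; Becker 1,148.86 → $1,150; Andrade 1,084.81 → $1,080; Dube 1,331.85 → $1,330.
Rounding difference +$10 on remainder applied to Okafor.
Totals: Okafor $430 + $1,520 = $1,950; Becker $430 + $1,150 = $1,580; Andrade $430 + $1,080 = $1,510; Dube $430 + $1,330 = $1,760.

Okafor: $1,950; Becker: $1,580; Andrade: $1,510; Dube: $1,760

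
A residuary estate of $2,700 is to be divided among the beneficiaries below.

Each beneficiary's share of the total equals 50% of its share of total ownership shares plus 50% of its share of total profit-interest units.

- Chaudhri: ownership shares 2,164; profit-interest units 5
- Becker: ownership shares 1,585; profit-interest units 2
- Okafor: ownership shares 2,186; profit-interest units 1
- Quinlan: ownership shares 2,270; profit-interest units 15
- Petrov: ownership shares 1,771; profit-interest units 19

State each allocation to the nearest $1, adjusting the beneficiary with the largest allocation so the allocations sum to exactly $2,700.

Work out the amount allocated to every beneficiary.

Ownership shares total 9,976; profit-interest units total 42.
Combined weights (50% ownership shares + 50% profit-interest units): Chaudhri 0.1680; Becker 0.1033; Okafor 0.1215; Quinlan 0.2923; Petrov 0.3150.
Raw shares: Chaudhri 453.56; Becker 278.78; Okafor 327.96; Quinlan 789.33; Petrov 850.37.
After rounding ($1): Chaudhri $454; Becker $279; Okafor $328; Quinlan $789; Petrov $850. Sum = $2,700.
Rounded total matches; no reconciliation needed.

Chaudhri: $454; Becker: $279; Okafor: $328; Quinlan: $789; Petrov: $850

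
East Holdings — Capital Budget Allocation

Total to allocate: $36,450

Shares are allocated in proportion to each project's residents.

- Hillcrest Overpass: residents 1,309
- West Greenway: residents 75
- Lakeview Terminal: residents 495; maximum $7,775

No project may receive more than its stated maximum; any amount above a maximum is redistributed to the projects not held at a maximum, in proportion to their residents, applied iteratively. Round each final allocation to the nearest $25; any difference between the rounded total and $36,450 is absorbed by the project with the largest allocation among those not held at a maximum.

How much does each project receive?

Hillcrest Overpass: $27,125 | West Greenway: $1,550 | Lakeview Terminal: $7,775

Sum of residents: 1,879.
Unconstrained shares: Hillcrest Overpass 25,392.79; West Greenway 1,454.90; Lakeview Terminal 9,602.32.
Held at cap: Lakeview Terminal ($7,775); remaining pool $28,675 reallocated over remaining residents 1,384.
Redistributed shares: Hillcrest Overpass 27,121.08 → $27,125; West Greenway 1,553.92 → $1,550.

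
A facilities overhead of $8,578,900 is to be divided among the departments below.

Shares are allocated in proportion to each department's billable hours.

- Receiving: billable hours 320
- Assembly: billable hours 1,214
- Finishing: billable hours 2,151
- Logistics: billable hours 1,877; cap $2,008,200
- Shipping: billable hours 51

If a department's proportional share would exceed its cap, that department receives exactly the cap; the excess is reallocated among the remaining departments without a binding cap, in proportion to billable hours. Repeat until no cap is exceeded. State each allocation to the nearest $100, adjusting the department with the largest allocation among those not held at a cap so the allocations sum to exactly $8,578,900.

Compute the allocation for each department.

Combined billable hours = 5,613.
Pro-rata shares before constraints: Receiving 489,087.48; Assembly 1,855,475.61; Finishing 3,287,584.87; Logistics 2,868,803.72; Shipping 77,948.32.
Capped: Logistics ($2,008,200); remaining pool $6,570,700 reallocated over remaining billable hours 3,736.
Shares after redistribution: Receiving 562,800.86 → $562,800; Assembly 2,135,125.75 → $2,135,100; Finishing 3,783,077.01 → $3,783,100; Shipping 89,696.39 → $89,700.

Receiving: $562,800 · Assembly: $2,135,100 · Finishing: $3,783,100 · Logistics: $2,008,200 · Shipping: $89,700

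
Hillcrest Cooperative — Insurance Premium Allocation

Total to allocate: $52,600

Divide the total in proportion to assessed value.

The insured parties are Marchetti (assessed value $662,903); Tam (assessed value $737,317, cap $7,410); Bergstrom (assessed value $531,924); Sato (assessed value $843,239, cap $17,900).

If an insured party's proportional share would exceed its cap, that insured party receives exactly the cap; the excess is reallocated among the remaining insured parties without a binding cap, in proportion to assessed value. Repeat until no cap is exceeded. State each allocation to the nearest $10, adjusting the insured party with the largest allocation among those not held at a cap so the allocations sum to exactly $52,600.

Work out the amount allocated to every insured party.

Marchetti: $15,140 · Tam: $7,410 · Bergstrom: $12,150 · Sato: $17,900

Combined assessed value = 2,775,383.
Unconstrained shares: Marchetti 12,563.56; Tam 13,973.88; Bergstrom 10,081.20; Sato 15,981.35.
Capped: Tam ($7,410); balance $45,190 reallocated over remaining assessed value 2,038,066.
Capped: Sato ($17,900); balance $27,290 reallocated over remaining assessed value 1,194,827.
Redistributed shares: Marchetti 15,140.79 → $15,140; Bergstrom 12,149.21 → $12,150.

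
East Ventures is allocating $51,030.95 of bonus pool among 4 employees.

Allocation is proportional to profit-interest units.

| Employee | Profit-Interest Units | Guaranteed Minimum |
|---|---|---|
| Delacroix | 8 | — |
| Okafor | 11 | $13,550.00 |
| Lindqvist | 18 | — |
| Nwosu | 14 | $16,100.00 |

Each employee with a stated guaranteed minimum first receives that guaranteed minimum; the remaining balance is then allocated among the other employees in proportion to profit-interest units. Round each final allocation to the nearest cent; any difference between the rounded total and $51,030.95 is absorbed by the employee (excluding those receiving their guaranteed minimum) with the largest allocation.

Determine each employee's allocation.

Delacroix: $6,578.75 | Okafor: $13,550.00 | Lindqvist: $14,802.20 | Nwosu: $16,100.00

Minimums first: Okafor $13,550.00; Nwosu $16,100.00. Remaining pool $21,380.95.
Remaining pool split over remaining profit-interest units 26: Delacroix 6,578.7538 → $6,578.75; Lindqvist 14,802.1962 → $14,802.20.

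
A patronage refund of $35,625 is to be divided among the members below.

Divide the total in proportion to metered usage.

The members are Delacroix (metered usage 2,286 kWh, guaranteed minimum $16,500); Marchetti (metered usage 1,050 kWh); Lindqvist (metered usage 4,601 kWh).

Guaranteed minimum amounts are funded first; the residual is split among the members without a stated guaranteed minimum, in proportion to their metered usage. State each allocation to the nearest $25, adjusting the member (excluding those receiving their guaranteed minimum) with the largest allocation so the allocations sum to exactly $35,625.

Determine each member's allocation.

Minimums first: Delacroix $16,500. Remaining pool $19,125.
Remaining pool split over remaining metered usage 5,651: Marchetti 3,553.57 → $3,550; Lindqvist 15,571.43 → $15,575.

Delacroix: $16,500 | Marchetti: $3,550 | Lindqvist: $15,575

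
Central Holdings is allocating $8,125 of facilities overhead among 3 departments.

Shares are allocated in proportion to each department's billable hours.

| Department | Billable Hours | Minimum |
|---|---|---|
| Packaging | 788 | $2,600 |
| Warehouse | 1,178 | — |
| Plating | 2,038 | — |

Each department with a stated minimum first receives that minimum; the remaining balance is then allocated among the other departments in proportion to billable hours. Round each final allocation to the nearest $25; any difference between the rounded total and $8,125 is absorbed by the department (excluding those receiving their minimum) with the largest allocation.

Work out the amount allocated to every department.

Minimums first: Packaging $2,600. Residual $5,525.
Residual split over remaining billable hours 3,216: Warehouse 2,023.77 → $2,025; Plating 3,501.23 → $3,500.

Packaging: $2,600 | Warehouse: $2,025 | Plating: $3,500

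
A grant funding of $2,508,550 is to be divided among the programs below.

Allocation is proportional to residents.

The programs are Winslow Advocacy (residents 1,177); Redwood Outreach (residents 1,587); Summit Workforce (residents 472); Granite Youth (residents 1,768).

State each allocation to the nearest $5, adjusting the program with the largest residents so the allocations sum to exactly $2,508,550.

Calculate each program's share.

Winslow Advocacy: $590,040; Redwood Outreach: $795,575; Summit Workforce: $236,620; Granite Youth: $886,315

Sum of residents: 1,177 + 1,587 + 472 + 1,768 = 5,004.
Unrounded shares: Winslow Advocacy 590,040.64; Redwood Outreach 795,577.31; Summit Workforce 236,617.83; Granite Youth 886,314.23.
Rounded to nearest $5: Winslow Advocacy $590,040; Redwood Outreach $795,575; Summit Workforce $236,620; Granite Youth $886,315. Sum = $2,508,550.
No rounding difference to absorb.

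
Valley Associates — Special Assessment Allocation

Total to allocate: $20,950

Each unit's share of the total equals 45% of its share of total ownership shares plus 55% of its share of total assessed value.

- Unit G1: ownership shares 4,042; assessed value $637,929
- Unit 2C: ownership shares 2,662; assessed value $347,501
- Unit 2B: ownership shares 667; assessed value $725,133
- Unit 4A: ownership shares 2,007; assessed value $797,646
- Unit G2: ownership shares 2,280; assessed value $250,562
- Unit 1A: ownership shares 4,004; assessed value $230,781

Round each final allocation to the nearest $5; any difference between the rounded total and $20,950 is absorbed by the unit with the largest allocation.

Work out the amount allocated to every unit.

Unit G1: $4,895 · Unit 2C: $2,940 · Unit 2B: $3,195 · Unit 4A: $4,280 · Unit G2: $2,340 · Unit 1A: $3,300

Ownership shares total 15,662; assessed value total 2,989,552.
Blended shares (45% ownership shares + 55% assessed value): Unit G1 0.2335; Unit 2C 0.1404; Unit 2B 0.1526; Unit 4A 0.2044; Unit G2 0.1116; Unit 1A 0.1575.
Unrounded shares: Unit G1 4,891.76; Unit 2C 2,941.71; Unit 2B 3,196.34; Unit 4A 4,282.41; Unit G2 2,338.14; Unit 1A 3,299.64.
At nearest $5: Unit G1 $4,890; Unit 2C $2,940; Unit 2B $3,195; Unit 4A $4,280; Unit G2 $2,340; Unit 1A $3,300. Sum = $20,945.
Difference $20,950 − $20,945 = +$5 applied to largest allocation (Unit G1): Unit G1 becomes $4,895.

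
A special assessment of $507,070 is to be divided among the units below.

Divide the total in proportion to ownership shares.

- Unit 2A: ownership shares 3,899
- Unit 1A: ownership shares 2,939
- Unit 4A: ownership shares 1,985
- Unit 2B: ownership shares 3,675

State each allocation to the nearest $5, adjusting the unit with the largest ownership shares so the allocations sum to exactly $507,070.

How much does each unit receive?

Unit 2A: $158,195 · Unit 1A: $119,240 · Unit 4A: $80,535 · Unit 2B: $149,100

Combined ownership shares = 12,498.
Pro-rata amounts: Unit 2A 3,899/12,498 × $507,070 = 158,190.58; Unit 1A 2,939/12,498 × $507,070 = 119,241.38; Unit 4A 1,985/12,498 × $507,070 = 80,535.60; Unit 2B 3,675/12,498 × $507,070 = 149,102.44.
Rounded to nearest $5: Unit 2A $158,190; Unit 1A $119,240; Unit 4A $80,535; Unit 2B $149,100. Sum = $507,065.
Difference $507,070 − $507,065 = +$5 applied to largest ownership shares (Unit 2A): Unit 2A becomes $158,195.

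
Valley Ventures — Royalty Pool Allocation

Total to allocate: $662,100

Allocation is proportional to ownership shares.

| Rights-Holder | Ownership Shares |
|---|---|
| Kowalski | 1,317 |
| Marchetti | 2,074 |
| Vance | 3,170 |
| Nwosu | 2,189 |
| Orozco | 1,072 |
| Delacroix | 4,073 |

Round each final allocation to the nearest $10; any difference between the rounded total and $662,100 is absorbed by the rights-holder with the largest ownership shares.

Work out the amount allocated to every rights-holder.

Kowalski: $62,760 | Marchetti: $98,830 | Vance: $151,050 | Nwosu: $104,310 | Orozco: $51,080 | Delacroix: $194,070

Total ownership shares = 13,895.
Unrounded shares: Kowalski 1,317/13,895 × $662,100 = 62,755.36; Marchetti 2,074/13,895 × $662,100 = 98,826.59; Vance 3,170/13,895 × $662,100 = 151,051.24; Nwosu 2,189/13,895 × $662,100 = 104,306.36; Orozco 1,072/13,895 × $662,100 = 51,081.05; Delacroix 4,073/13,895 × $662,100 = 194,079.40.
At nearest $10: Kowalski $62,760; Marchetti $98,830; Vance $151,050; Nwosu $104,310; Orozco $51,080; Delacroix $194,080. Sum = $662,110.
Difference $662,100 − $662,110 = −$10 applied to largest ownership shares (Delacroix): Delacroix becomes $194,070.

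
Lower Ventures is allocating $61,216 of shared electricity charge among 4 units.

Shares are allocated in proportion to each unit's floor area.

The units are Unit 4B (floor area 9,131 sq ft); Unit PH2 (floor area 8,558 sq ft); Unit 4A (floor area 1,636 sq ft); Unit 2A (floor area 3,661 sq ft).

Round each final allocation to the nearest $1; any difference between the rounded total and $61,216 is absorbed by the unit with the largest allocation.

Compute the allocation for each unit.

Unit 4B: $24,317; Unit PH2: $22,792; Unit 4A: $4,357; Unit 2A: $9,750

Sum of floor area: 22,986.
Raw shares: Unit 4B 9,131/22,986 × $61,216 = 24,317.55; Unit PH2 8,558/22,986 × $61,216 = 22,791.55; Unit 4A 1,636/22,986 × $61,216 = 4,356.97; Unit 2A 3,661/22,986 × $61,216 = 9,749.92.
At nearest $1: Unit 4B $24,318; Unit PH2 $22,792; Unit 4A $4,357; Unit 2A $9,750. Sum = $61,217.
Difference $61,216 − $61,217 = −$1 applied to largest allocation (Unit 4B): Unit 4B becomes $24,317.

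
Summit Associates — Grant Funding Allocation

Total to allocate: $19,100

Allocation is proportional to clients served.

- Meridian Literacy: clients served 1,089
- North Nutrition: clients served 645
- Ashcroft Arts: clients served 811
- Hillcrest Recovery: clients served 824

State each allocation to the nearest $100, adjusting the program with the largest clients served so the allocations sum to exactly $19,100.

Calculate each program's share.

Meridian Literacy: $6,100 · North Nutrition: $3,700 · Ashcroft Arts: $4,600 · Hillcrest Recovery: $4,700

Total clients served = 1,089 + 645 + 811 + 824 = 3,369.
Raw shares: Meridian Literacy 6,173.91; North Nutrition 3,656.72; Ashcroft Arts 4,597.83; Hillcrest Recovery 4,671.53.
At nearest $100: Meridian Literacy $6,200; North Nutrition $3,700; Ashcroft Arts $4,600; Hillcrest Recovery $4,700. Sum = $19,200.
Difference $19,100 − $19,200 = −$100 applied to largest clients served (Meridian Literacy): Meridian Literacy becomes $6,100.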